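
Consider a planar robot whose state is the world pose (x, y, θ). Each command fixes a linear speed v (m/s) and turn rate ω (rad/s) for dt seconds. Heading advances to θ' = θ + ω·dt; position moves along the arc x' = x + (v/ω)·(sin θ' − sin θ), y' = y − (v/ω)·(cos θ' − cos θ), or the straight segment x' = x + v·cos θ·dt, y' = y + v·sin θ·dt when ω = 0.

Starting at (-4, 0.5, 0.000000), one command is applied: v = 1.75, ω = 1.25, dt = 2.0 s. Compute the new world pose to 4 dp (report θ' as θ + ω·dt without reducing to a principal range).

(-3.1621, 3.0216, 2.5000)

θ' = 0.0000 + 1.25·2.0 = 2.5000
R = v/ω = 1.75/1.25 = 1.4000
x' = -4 + 1.4000·(sin 2.5000 − sin 0.0000) = -3.1621
y' = 0.5 − 1.4000·(cos 2.5000 − cos 0.0000) = 3.0216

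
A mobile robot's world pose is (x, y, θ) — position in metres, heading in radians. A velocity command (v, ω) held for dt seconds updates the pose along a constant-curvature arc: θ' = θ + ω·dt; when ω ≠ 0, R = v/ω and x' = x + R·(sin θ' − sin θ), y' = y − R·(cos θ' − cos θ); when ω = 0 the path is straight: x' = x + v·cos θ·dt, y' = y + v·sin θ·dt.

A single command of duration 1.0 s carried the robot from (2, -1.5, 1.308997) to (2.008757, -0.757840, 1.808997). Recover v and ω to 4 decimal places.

v = 0.7500, ω = 0.5000

Δθ = 1.808997 − 1.308997 = 0.500000
ω = Δθ/dt = 0.500000/1.0 = 0.5000
R = −Δy/(cos θ' − cos θ) = 1.5000
v = R·ω = 1.5000·0.5000 = 0.7500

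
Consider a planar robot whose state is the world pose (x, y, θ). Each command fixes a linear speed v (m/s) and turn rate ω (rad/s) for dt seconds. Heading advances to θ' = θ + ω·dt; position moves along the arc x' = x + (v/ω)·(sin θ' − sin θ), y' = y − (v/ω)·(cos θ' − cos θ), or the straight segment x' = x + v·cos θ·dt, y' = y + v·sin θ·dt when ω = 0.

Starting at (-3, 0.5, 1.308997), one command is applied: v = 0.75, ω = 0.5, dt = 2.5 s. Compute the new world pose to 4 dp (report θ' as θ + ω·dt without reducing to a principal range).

θ' = 1.3090 + 0.5·2.5 = 2.5590
R = v/ω = 0.75/0.5 = 1.5000
x' = -3 + 1.5000·(sin 2.5590 − sin 1.3090) = -3.6236
y' = 0.5 − 1.5000·(cos 2.5590 − cos 1.3090) = 2.1408

(-3.6236, 2.1408, 2.5590)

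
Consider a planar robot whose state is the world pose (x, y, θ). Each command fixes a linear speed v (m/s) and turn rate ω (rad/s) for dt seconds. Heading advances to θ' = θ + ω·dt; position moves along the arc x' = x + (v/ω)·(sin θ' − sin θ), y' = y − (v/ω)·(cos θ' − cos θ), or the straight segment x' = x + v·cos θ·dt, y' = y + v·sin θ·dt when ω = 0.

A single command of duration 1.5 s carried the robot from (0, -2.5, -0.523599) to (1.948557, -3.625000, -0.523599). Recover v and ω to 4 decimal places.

Δθ = -0.523599 − -0.523599 = 0.000000
ω = Δθ/dt = 0.000000/1.5 = 0.0000
ω = 0 → v = (Δx·cos θ + Δy·sin θ)/dt = 1.5000

v = 1.5000, ω = 0.0000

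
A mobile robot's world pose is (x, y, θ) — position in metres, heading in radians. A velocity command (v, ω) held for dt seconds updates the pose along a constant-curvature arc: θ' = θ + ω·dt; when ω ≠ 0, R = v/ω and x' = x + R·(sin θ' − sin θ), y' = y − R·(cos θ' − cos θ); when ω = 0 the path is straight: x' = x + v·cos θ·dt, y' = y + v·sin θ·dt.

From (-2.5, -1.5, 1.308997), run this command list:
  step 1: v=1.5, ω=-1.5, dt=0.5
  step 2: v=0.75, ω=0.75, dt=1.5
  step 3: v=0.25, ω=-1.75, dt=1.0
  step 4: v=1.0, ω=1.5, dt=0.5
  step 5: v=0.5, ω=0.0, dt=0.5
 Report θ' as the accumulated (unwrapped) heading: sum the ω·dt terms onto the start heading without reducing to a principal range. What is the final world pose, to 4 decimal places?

(-0.7908, 0.5149, 0.6840)

step 1: θ'=0.5590 (R=-1.0000) → pose (-2.0644, -0.9110, 0.5590)
step 2: θ'=1.6840 (R=1.0000) → pose (-1.6011, 0.0497, 1.6840)
step 3: θ'=-0.0660 (R=-0.1429) → pose (-1.4498, 0.2084, -0.0660)
step 4: θ'=0.6840 (R=0.6667) → pose (-0.9845, 0.3569, 0.6840)
step 5: θ'=0.6840 (straight) → pose (-0.7908, 0.5149, 0.6840)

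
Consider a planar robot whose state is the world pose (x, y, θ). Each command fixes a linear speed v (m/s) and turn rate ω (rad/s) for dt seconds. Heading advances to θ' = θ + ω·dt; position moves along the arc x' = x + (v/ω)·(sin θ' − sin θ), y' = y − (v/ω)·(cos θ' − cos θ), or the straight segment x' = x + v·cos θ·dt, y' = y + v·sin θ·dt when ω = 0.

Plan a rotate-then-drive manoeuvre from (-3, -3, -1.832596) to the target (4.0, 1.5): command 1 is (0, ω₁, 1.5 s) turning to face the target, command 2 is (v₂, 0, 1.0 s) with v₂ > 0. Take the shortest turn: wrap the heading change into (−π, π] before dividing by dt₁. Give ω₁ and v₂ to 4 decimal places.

heading to target = atan2(1.5−-3, 4−-3) = 0.5713
Δθ = wrap(0.5713 − -1.8326) = 2.4039; ω₁ = Δθ/dt₁ = 1.6026
distance = √((4−-3)² + (1.5−-3)²) = 8.3217; v₂ = distance/dt₂ = 8.3217

ω₁ = 1.6026, v₂ = 8.3217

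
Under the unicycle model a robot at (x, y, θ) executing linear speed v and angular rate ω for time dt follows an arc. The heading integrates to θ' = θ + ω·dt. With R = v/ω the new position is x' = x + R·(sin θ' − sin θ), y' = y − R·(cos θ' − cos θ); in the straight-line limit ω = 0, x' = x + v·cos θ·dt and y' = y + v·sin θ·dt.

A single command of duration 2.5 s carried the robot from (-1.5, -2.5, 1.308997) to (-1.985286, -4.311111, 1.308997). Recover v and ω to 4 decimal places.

v = -0.7500, ω = 0.0000

Δθ = 1.308997 − 1.308997 = 0.000000
ω = Δθ/dt = 0.000000/2.5 = 0.0000
ω = 0 → v = (Δx·cos θ + Δy·sin θ)/dt = -0.7500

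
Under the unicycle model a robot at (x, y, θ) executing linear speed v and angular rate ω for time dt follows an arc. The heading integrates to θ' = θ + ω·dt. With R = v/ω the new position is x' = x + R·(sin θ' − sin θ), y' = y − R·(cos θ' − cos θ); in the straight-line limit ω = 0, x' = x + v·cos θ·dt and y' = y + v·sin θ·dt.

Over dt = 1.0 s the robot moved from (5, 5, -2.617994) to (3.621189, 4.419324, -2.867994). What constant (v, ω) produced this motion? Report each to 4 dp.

Δθ = -2.867994 − -2.617994 = -0.250000
ω = Δθ/dt = -0.250000/1.0 = -0.2500
R = Δx/(sin θ' − sin θ) = -6.0000
v = R·ω = -6.0000·-0.2500 = 1.5000

v = 1.5000, ω = -0.2500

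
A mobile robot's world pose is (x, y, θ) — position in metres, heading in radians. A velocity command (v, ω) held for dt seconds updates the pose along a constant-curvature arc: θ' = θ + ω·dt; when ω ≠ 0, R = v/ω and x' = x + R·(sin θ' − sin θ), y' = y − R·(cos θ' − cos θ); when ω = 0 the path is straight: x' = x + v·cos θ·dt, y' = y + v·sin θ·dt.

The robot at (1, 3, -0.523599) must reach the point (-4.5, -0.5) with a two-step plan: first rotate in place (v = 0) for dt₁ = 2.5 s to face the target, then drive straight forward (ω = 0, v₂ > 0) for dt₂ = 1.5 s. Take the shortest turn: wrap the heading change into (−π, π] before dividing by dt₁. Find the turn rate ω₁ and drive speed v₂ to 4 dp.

ω₁ = -0.8205, v₂ = 4.3461

heading to target = atan2(-0.5−3, -4.5−1) = -2.5749
Δθ = wrap(-2.5749 − -0.5236) = -2.0513; ω₁ = Δθ/dt₁ = -0.8205
distance = √((-4.5−1)² + (-0.5−3)²) = 6.5192; v₂ = distance/dt₂ = 4.3461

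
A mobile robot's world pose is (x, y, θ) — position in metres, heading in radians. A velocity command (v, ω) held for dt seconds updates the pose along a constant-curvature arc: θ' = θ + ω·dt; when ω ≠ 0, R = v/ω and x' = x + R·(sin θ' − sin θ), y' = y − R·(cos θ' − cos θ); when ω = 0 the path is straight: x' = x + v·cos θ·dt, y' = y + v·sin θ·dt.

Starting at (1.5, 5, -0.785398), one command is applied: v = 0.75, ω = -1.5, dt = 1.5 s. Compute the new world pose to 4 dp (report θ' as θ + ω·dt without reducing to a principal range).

(1.1994, 4.1493, -3.0354)

θ' = -0.7854 + -1.5·1.5 = -3.0354
R = v/ω = 0.75/-1.5 = -0.5000
x' = 1.5 + -0.5000·(sin -3.0354 − sin -0.7854) = 1.1994
y' = 5 − -0.5000·(cos -3.0354 − cos -0.7854) = 4.1493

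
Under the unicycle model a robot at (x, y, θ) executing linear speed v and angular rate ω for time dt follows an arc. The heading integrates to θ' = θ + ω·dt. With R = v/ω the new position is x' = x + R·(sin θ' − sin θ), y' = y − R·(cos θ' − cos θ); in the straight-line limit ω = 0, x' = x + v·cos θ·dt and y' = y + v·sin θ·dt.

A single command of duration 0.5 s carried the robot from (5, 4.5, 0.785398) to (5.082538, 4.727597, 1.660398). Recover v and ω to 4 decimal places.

Δθ = 1.660398 − 0.785398 = 0.875000
ω = Δθ/dt = 0.875000/0.5 = 1.7500
R = −Δy/(cos θ' − cos θ) = 0.2857
v = R·ω = 0.2857·1.7500 = 0.5000

v = 0.5000, ω = 1.7500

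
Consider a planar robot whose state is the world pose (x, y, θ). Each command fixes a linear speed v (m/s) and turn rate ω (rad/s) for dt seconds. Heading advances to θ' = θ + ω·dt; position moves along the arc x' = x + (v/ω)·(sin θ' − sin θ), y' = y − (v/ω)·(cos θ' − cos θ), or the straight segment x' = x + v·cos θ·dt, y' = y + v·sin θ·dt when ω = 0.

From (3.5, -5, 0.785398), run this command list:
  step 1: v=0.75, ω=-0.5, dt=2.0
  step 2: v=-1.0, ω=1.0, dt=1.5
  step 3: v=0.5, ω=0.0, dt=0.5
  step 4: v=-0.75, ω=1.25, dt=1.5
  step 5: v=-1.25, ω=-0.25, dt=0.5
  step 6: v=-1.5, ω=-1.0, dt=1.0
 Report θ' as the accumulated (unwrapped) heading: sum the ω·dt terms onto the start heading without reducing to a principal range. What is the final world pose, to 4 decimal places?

step 1: θ'=-0.2146 (R=-1.5000) → pose (4.8801, -4.5951, -0.2146)
step 2: θ'=1.2854 (R=-1.0000) → pose (3.7076, -5.2906, 1.2854)
step 3: θ'=1.2854 (straight) → pose (3.7780, -5.0507, 1.2854)
step 4: θ'=3.1604 (R=-0.6000) → pose (4.3650, -5.8195, 3.1604)
step 5: θ'=3.0354 (R=5.0000) → pose (4.9890, -5.8468, 3.0354)
step 6: θ'=2.0354 (R=1.5000) → pose (6.1710, -6.6663, 2.0354)

(6.1710, -6.6663, 2.0354)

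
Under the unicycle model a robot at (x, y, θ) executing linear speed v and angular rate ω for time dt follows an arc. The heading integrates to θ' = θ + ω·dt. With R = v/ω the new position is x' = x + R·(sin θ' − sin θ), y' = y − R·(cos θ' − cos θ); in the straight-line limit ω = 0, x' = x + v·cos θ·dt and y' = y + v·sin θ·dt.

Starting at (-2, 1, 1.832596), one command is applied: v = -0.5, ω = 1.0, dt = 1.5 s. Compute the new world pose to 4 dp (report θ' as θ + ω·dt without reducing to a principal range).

θ' = 1.8326 + 1.0·1.5 = 3.3326
R = v/ω = -0.5/1.0 = -0.5000
x' = -2 + -0.5000·(sin 3.3326 − sin 1.8326) = -1.4221
y' = 1 − -0.5000·(cos 3.3326 − cos 1.8326) = 0.6385

(-1.4221, 0.6385, 3.3326)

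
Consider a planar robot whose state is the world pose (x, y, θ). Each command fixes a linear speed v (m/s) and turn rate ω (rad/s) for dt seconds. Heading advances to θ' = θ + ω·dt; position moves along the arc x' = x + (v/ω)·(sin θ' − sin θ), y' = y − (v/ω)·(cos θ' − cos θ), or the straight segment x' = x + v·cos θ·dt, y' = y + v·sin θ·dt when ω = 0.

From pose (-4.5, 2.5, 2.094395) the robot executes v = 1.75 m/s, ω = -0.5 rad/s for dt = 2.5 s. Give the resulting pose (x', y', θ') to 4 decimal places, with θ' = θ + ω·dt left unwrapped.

θ' = 2.0944 + -0.5·2.5 = 0.8444
R = v/ω = 1.75/-0.5 = -3.5000
x' = -4.5 + -3.5000·(sin 0.8444 − sin 2.0944) = -4.0854
y' = 2.5 − -3.5000·(cos 0.8444 − cos 2.0944) = 6.5746

(-4.0854, 6.5746, 0.8444)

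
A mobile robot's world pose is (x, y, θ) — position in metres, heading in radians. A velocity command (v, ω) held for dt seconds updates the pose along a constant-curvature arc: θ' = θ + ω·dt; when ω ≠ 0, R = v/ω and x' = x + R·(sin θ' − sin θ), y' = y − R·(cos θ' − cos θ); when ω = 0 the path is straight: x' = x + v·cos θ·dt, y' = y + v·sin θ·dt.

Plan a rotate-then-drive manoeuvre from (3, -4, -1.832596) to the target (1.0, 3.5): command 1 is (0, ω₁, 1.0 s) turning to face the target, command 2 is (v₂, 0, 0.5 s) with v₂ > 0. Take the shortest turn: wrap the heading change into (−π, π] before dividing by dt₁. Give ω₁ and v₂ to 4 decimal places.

heading to target = atan2(3.5−-4, 1−3) = 1.8314
Δθ = wrap(1.8314 − -1.8326) = -2.6192; ω₁ = Δθ/dt₁ = -2.6192
distance = √((1−3)² + (3.5−-4)²) = 7.7621; v₂ = distance/dt₂ = 15.5242

ω₁ = -2.6192, v₂ = 15.5242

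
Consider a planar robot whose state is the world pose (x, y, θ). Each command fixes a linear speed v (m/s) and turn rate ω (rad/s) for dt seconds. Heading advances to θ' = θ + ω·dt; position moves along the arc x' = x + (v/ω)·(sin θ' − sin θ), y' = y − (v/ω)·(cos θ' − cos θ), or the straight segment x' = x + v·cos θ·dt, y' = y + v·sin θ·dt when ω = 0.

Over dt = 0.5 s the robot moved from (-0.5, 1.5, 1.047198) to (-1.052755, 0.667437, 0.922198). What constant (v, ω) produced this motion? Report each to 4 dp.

Δθ = 0.922198 − 1.047198 = -0.125000
ω = Δθ/dt = -0.125000/0.5 = -0.2500
R = −Δy/(cos θ' − cos θ) = 8.0000
v = R·ω = 8.0000·-0.2500 = -2.0000

v = -2.0000, ω = -0.2500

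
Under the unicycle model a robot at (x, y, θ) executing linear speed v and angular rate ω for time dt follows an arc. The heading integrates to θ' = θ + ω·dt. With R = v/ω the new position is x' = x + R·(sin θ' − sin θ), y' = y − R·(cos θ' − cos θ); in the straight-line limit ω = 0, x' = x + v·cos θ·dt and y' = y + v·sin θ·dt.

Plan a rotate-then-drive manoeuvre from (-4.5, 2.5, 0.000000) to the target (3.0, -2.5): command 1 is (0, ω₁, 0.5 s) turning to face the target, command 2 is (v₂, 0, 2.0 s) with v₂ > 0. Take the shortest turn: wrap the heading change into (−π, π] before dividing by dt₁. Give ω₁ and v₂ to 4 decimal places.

ω₁ = -1.1760, v₂ = 4.5069

heading to target = atan2(-2.5−2.5, 3−-4.5) = -0.5880
Δθ = wrap(-0.5880 − 0.0000) = -0.5880; ω₁ = Δθ/dt₁ = -1.1760
distance = √((3−-4.5)² + (-2.5−2.5)²) = 9.0139; v₂ = distance/dt₂ = 4.5069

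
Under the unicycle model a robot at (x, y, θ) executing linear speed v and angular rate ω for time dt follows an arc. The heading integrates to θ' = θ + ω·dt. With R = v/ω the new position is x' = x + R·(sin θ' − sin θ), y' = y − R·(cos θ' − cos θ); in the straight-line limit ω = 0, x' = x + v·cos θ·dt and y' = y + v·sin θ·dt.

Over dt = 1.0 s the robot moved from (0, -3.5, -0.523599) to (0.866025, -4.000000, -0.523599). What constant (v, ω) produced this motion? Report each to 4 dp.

v = 1.0000, ω = 0.0000

Δθ = -0.523599 − -0.523599 = 0.000000
ω = Δθ/dt = 0.000000/1.0 = 0.0000
ω = 0 → v = (Δx·cos θ + Δy·sin θ)/dt = 1.0000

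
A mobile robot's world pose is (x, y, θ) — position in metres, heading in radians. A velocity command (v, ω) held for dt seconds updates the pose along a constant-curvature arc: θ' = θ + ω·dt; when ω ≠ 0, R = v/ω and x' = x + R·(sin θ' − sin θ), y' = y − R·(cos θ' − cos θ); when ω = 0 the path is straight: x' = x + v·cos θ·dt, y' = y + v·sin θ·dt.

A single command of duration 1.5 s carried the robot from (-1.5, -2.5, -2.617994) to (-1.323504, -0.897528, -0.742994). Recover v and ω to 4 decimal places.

v = -1.2500, ω = 1.2500

Δθ = -0.742994 − -2.617994 = 1.875000
ω = Δθ/dt = 1.875000/1.5 = 1.2500
R = −Δy/(cos θ' − cos θ) = -1.0000
v = R·ω = -1.0000·1.2500 = -1.2500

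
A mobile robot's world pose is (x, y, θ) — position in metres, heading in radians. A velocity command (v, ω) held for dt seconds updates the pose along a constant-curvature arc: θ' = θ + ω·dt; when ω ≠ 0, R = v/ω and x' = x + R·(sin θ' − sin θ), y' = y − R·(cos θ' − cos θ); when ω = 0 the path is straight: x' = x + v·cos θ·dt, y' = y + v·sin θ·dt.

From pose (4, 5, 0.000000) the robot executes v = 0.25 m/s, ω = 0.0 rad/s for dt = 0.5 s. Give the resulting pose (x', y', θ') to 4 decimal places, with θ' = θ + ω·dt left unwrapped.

(4.1250, 5.0000, 0.0000)

θ' = 0.0000 + 0.0·0.5 = 0.0000
ω = 0 → straight: x' = 4 + 0.25·cos(0.0000)·0.5 = 4.1250
y' = 5 + 0.25·sin(0.0000)·0.5 = 5.0000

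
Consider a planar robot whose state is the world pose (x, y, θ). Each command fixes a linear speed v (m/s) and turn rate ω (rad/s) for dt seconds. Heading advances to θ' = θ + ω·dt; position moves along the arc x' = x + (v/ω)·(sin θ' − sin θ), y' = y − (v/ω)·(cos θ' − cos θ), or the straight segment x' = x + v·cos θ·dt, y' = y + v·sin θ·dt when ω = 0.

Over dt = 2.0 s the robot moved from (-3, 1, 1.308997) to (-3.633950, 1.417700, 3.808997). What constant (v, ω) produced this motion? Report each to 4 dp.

Δθ = 3.808997 − 1.308997 = 2.500000
ω = Δθ/dt = 2.500000/2.0 = 1.2500
R = Δx/(sin θ' − sin θ) = 0.4000
v = R·ω = 0.4000·1.2500 = 0.5000

v = 0.5000, ω = 1.2500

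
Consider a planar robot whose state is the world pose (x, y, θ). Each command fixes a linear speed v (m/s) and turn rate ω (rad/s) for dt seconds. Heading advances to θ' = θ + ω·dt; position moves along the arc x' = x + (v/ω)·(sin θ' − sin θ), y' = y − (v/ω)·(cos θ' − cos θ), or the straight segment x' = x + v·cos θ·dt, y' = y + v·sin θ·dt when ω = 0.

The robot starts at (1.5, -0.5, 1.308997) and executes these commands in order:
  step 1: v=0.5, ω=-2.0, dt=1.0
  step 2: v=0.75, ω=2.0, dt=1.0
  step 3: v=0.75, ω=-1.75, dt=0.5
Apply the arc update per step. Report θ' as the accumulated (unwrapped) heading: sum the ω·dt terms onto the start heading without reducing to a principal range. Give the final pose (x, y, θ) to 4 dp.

step 1: θ'=-0.6910 (R=-0.2500) → pose (1.9008, -0.3721, -0.6910)
step 2: θ'=1.3090 (R=0.3750) → pose (2.5020, -0.1801, 1.3090)
step 3: θ'=0.4340 (R=-0.4286) → pose (2.7358, 0.0978, 0.4340)

(2.7358, 0.0978, 0.4340)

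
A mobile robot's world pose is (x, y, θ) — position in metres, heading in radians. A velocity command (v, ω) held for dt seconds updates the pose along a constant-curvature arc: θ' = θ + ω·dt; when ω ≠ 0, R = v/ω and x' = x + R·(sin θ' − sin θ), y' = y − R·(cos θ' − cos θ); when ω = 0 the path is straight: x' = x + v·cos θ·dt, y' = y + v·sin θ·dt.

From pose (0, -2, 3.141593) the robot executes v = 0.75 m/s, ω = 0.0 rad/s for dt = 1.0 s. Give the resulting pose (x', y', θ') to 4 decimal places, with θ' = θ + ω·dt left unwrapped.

(-0.7500, -2.0000, 3.1416)

θ' = 3.1416 + 0.0·1.0 = 3.1416
ω = 0 → straight: x' = 0 + 0.75·cos(3.1416)·1.0 = -0.7500
y' = -2 + 0.75·sin(3.1416)·1.0 = -2.0000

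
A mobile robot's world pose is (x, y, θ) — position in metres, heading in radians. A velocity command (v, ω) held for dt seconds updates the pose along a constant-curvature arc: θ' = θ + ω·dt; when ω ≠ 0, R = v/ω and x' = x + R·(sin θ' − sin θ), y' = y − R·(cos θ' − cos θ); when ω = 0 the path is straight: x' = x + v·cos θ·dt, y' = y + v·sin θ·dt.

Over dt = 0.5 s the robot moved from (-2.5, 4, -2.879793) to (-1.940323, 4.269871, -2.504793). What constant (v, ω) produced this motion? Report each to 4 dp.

v = -1.2500, ω = 0.7500

Δθ = -2.504793 − -2.879793 = 0.375000
ω = Δθ/dt = 0.375000/0.5 = 0.7500
R = Δx/(sin θ' − sin θ) = -1.6667
v = R·ω = -1.6667·0.7500 = -1.2500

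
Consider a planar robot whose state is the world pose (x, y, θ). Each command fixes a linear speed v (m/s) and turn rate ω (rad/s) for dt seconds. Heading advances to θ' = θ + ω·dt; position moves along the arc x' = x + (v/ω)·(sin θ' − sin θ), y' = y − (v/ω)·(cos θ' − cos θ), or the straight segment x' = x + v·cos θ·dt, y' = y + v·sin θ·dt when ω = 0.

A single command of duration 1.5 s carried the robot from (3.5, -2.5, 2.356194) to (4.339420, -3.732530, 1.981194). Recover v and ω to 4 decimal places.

v = -1.0000, ω = -0.2500

Δθ = 1.981194 − 2.356194 = -0.375000
ω = Δθ/dt = -0.375000/1.5 = -0.2500
R = −Δy/(cos θ' − cos θ) = 4.0000
v = R·ω = 4.0000·-0.2500 = -1.0000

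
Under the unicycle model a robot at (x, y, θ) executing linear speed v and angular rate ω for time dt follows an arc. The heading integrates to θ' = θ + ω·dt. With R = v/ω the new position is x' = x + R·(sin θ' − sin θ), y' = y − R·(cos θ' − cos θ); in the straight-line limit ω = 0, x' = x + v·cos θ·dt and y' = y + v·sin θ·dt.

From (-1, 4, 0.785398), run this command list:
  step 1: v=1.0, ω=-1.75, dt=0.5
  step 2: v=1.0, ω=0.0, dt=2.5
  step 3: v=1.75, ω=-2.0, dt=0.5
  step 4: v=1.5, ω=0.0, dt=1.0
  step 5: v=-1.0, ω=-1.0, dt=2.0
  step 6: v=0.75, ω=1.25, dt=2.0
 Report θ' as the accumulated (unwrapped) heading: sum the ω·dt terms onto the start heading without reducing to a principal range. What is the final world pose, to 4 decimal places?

(3.8688, 2.5088, -0.5896)

step 1: θ'=-0.0896 (R=-0.5714) → pose (-0.5448, 4.1651, -0.0896)
step 2: θ'=-0.0896 (straight) → pose (1.9452, 3.9414, -0.0896)
step 3: θ'=-1.0896 (R=-0.8750) → pose (2.6425, 3.4749, -1.0896)
step 4: θ'=-1.0896 (straight) → pose (3.3368, 2.1452, -1.0896)
step 5: θ'=-3.0896 (R=1.0000) → pose (4.1712, 3.6067, -3.0896)
step 6: θ'=-0.5896 (R=0.6000) → pose (3.8688, 2.5088, -0.5896)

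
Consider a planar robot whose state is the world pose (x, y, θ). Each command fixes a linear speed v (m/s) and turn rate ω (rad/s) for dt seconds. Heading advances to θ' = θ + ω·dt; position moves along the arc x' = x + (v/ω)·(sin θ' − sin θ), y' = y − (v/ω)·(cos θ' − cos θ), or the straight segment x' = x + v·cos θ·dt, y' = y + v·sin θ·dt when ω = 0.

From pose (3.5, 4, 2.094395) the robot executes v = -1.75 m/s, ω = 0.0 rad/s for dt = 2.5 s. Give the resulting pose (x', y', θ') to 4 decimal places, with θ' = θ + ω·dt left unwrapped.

(5.6875, 0.2111, 2.0944)

θ' = 2.0944 + 0.0·2.5 = 2.0944
ω = 0 → straight: x' = 3.5 + -1.75·cos(2.0944)·2.5 = 5.6875
y' = 4 + -1.75·sin(2.0944)·2.5 = 0.2111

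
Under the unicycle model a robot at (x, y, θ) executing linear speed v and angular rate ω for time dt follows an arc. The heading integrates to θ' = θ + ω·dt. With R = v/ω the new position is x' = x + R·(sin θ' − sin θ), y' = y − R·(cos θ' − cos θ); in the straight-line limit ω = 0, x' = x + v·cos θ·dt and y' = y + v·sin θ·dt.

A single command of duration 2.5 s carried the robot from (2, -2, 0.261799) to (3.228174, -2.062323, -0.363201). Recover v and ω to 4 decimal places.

v = 0.5000, ω = -0.2500

Δθ = -0.363201 − 0.261799 = -0.625000
ω = Δθ/dt = -0.625000/2.5 = -0.2500
R = Δx/(sin θ' − sin θ) = -2.0000
v = R·ω = -2.0000·-0.2500 = 0.5000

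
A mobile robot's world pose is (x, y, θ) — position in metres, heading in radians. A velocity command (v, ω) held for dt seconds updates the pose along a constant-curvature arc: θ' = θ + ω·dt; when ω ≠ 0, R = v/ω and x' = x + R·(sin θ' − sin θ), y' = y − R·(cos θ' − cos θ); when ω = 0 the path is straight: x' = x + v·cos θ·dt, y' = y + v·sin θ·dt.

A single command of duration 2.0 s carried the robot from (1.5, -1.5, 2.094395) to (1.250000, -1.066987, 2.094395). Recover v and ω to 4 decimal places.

v = 0.2500, ω = 0.0000

Δθ = 2.094395 − 2.094395 = 0.000000
ω = Δθ/dt = 0.000000/2.0 = 0.0000
ω = 0 → v = (Δx·cos θ + Δy·sin θ)/dt = 0.2500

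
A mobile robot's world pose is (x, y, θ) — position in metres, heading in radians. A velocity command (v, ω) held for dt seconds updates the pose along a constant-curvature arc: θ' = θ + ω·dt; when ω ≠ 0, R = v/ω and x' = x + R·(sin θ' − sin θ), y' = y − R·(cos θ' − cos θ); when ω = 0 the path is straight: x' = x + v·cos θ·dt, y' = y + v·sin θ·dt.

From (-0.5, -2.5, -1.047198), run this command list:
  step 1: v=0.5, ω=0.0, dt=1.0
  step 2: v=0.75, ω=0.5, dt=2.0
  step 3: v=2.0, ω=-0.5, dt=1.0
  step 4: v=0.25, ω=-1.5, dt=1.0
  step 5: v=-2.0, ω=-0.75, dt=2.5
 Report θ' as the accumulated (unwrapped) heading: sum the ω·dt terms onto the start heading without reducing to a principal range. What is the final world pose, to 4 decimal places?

step 1: θ'=-1.0472 (straight) → pose (-0.2500, -2.9330, -1.0472)
step 2: θ'=-0.0472 (R=1.5000) → pose (0.9783, -3.6813, -0.0472)
step 3: θ'=-0.5472 (R=-4.0000) → pose (2.8707, -4.2609, -0.5472)
step 4: θ'=-2.0472 (R=-0.1667) → pose (2.9321, -4.4797, -2.0472)
step 5: θ'=-3.9222 (R=2.6667) → pose (7.1784, -3.8080, -3.9222)

(7.1784, -3.8080, -3.9222)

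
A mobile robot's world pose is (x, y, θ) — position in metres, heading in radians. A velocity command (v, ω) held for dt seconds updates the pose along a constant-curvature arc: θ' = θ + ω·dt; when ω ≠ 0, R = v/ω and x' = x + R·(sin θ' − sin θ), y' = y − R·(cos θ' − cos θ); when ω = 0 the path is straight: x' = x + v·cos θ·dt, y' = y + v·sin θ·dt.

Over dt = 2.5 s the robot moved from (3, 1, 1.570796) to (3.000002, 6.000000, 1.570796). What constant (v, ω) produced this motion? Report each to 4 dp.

Δθ = 1.570796 − 1.570796 = 0.000000
ω = Δθ/dt = 0.000000/2.5 = 0.0000
ω = 0 → v = (Δx·cos θ + Δy·sin θ)/dt = 2.0000

v = 2.0000, ω = 0.0000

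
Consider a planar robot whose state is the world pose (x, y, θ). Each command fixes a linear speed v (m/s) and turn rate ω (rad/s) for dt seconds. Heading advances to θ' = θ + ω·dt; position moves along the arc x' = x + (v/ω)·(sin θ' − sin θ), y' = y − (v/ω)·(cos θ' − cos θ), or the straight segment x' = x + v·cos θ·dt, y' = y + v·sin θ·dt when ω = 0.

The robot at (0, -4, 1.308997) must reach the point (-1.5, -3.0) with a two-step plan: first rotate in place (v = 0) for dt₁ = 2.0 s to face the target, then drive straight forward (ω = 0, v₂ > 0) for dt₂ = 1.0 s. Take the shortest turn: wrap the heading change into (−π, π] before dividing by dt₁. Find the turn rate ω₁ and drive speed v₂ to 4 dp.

heading to target = atan2(-3−-4, -1.5−0) = 2.5536
Δθ = wrap(2.5536 − 1.3090) = 1.2446; ω₁ = Δθ/dt₁ = 0.6223
distance = √((-1.5−0)² + (-3−-4)²) = 1.8028; v₂ = distance/dt₂ = 1.8028

ω₁ = 0.6223, v₂ = 1.8028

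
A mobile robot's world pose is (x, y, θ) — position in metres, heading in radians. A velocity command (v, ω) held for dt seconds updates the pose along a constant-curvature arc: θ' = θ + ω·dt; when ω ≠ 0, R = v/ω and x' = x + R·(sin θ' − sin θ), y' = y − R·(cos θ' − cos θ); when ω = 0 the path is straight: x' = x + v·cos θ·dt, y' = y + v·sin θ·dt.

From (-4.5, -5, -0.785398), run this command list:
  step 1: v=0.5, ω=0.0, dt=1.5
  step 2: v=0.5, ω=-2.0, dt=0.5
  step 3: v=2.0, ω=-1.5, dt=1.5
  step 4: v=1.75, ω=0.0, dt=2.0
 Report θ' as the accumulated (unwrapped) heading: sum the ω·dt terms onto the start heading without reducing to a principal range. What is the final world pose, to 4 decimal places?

step 1: θ'=-0.7854 (straight) → pose (-3.9697, -5.5303, -0.7854)
step 2: θ'=-1.7854 (R=-0.2500) → pose (-3.9022, -5.7603, -1.7854)
step 3: θ'=-4.0354 (R=-1.3333) → pose (-6.2442, -6.3117, -4.0354)
step 4: θ'=-4.0354 (straight) → pose (-8.4368, -3.5836, -4.0354)

(-8.4368, -3.5836, -4.0354)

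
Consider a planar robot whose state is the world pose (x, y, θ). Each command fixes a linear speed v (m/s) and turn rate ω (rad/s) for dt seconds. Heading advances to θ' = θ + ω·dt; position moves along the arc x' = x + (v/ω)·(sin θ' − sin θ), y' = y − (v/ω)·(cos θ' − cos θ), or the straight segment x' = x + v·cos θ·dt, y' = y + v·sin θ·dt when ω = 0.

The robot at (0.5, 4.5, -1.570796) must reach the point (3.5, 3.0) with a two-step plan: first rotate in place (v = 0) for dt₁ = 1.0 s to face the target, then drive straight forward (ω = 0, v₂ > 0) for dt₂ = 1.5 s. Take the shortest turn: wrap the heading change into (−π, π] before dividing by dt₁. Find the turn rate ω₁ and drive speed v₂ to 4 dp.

heading to target = atan2(3−4.5, 3.5−0.5) = -0.4636
Δθ = wrap(-0.4636 − -1.5708) = 1.1071; ω₁ = Δθ/dt₁ = 1.1071
distance = √((3.5−0.5)² + (3−4.5)²) = 3.3541; v₂ = distance/dt₂ = 2.2361

ω₁ = 1.1071, v₂ = 2.2361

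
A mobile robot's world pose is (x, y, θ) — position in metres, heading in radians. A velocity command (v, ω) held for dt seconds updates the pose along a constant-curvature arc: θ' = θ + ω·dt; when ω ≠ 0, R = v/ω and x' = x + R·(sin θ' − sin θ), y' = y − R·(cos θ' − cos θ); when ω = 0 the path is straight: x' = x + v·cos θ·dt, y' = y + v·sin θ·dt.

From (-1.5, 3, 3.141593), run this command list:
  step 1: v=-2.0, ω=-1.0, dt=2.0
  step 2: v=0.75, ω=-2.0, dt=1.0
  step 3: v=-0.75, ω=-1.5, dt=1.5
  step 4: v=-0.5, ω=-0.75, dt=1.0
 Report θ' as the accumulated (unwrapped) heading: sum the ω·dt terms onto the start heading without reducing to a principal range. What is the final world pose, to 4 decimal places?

(1.7653, 0.9196, -3.8584)

step 1: θ'=1.1416 (R=2.0000) → pose (0.3186, 0.1677, 1.1416)
step 2: θ'=-0.8584 (R=-0.3750) → pose (0.9434, 0.2568, -0.8584)
step 3: θ'=-3.1084 (R=0.5000) → pose (1.3052, 1.0833, -3.1084)
step 4: θ'=-3.8584 (R=0.6667) → pose (1.7653, 0.9196, -3.8584)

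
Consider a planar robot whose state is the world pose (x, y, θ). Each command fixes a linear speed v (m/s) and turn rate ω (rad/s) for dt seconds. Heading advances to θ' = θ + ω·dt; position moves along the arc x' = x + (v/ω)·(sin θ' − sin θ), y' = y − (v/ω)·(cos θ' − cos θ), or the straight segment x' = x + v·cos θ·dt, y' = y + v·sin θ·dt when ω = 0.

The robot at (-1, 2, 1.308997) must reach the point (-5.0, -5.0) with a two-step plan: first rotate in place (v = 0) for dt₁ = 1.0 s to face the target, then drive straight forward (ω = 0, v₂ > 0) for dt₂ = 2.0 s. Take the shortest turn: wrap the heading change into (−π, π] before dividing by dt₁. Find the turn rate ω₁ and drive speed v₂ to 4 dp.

ω₁ = 2.8842, v₂ = 4.0311

heading to target = atan2(-5−2, -5−-1) = -2.0899
Δθ = wrap(-2.0899 − 1.3090) = 2.8842; ω₁ = Δθ/dt₁ = 2.8842
distance = √((-5−-1)² + (-5−2)²) = 8.0623; v₂ = distance/dt₂ = 4.0311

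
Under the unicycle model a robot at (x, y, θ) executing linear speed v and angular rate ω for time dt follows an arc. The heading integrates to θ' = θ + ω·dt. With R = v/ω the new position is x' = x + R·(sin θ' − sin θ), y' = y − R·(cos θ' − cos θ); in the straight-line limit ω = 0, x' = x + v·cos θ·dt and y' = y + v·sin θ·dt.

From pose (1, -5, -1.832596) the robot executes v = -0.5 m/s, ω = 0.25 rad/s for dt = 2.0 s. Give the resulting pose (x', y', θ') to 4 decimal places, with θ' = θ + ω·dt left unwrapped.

θ' = -1.8326 + 0.25·2.0 = -1.3326
R = v/ω = -0.5/0.25 = -2.0000
x' = 1 + -2.0000·(sin -1.3326 − sin -1.8326) = 1.0117
y' = -5 − -2.0000·(cos -1.3326 − cos -1.8326) = -4.0105

(1.0117, -4.0105, -1.3326)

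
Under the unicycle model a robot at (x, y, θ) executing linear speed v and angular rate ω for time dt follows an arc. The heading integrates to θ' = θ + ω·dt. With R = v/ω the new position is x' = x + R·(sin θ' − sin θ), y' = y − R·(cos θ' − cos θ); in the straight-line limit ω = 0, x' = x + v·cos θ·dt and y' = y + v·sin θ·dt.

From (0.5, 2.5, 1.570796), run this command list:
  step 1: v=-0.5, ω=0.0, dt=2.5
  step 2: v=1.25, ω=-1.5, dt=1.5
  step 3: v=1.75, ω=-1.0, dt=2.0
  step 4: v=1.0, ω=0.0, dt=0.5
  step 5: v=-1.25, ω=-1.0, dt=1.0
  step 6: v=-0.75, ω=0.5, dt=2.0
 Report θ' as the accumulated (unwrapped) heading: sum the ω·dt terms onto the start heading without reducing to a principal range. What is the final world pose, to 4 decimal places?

step 1: θ'=1.5708 (straight) → pose (0.5000, 1.2500, 1.5708)
step 2: θ'=-0.6792 (R=-0.8333) → pose (1.8568, 1.8984, -0.6792)
step 3: θ'=-2.6792 (R=-1.7500) → pose (1.5382, -1.0295, -2.6792)
step 4: θ'=-2.6792 (straight) → pose (1.0907, -1.2525, -2.6792)
step 5: θ'=-3.6792 (R=1.2500) → pose (2.2884, -1.2976, -3.6792)
step 6: θ'=-2.6792 (R=-1.5000) → pose (3.7256, -1.3517, -2.6792)

(3.7256, -1.3517, -2.6792)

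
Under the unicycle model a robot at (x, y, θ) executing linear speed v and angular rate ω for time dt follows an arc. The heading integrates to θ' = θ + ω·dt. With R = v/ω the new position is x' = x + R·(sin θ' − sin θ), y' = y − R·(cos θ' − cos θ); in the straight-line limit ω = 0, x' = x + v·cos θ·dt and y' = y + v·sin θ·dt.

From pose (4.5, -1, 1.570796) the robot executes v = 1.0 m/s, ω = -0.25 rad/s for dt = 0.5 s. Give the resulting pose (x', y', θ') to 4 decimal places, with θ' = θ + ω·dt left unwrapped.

θ' = 1.5708 + -0.25·0.5 = 1.4458
R = v/ω = 1.0/-0.25 = -4.0000
x' = 4.5 + -4.0000·(sin 1.4458 − sin 1.5708) = 4.5312
y' = -1 − -4.0000·(cos 1.4458 − cos 1.5708) = -0.5013

(4.5312, -0.5013, 1.4458)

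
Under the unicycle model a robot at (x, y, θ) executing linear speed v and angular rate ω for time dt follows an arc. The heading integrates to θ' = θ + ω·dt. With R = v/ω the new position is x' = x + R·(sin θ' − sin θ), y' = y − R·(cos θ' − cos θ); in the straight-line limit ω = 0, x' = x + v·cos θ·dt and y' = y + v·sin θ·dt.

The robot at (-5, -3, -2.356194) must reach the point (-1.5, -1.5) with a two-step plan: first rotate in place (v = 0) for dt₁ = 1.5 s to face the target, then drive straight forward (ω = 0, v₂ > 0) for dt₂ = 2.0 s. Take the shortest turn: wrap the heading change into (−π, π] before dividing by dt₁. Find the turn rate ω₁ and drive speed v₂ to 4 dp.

ω₁ = 1.8407, v₂ = 1.9039

heading to target = atan2(-1.5−-3, -1.5−-5) = 0.4049
Δθ = wrap(0.4049 − -2.3562) = 2.7611; ω₁ = Δθ/dt₁ = 1.8407
distance = √((-1.5−-5)² + (-1.5−-3)²) = 3.8079; v₂ = distance/dt₂ = 1.9039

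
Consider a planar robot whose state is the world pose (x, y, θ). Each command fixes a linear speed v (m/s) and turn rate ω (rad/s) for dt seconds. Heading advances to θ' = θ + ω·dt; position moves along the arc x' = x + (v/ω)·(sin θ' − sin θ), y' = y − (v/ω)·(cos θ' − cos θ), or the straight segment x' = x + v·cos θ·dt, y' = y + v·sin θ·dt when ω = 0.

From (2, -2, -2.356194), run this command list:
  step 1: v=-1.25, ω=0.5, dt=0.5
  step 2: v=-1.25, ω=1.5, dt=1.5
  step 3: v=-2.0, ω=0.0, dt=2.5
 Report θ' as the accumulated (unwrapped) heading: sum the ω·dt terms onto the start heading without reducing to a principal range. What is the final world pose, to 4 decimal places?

(-3.4021, -0.9744, 0.1438)

step 1: θ'=-2.1062 (R=-2.5000) → pose (2.3824, -1.5077, -2.1062)
step 2: θ'=0.1438 (R=-0.8333) → pose (1.5462, -0.2578, 0.1438)
step 3: θ'=0.1438 (straight) → pose (-3.4021, -0.9744, 0.1438)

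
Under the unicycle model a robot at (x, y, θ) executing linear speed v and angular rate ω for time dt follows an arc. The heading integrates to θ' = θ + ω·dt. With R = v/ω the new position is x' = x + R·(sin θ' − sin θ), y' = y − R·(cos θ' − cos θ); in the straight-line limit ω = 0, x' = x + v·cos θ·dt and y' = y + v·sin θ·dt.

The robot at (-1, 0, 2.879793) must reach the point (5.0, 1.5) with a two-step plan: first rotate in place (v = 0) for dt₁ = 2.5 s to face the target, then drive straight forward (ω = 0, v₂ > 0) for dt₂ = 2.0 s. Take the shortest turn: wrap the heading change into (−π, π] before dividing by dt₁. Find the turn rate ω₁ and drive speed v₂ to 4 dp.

ω₁ = -1.0539, v₂ = 3.0923

heading to target = atan2(1.5−0, 5−-1) = 0.2450
Δθ = wrap(0.2450 − 2.8798) = -2.6348; ω₁ = Δθ/dt₁ = -1.0539
distance = √((5−-1)² + (1.5−0)²) = 6.1847; v₂ = distance/dt₂ = 3.0923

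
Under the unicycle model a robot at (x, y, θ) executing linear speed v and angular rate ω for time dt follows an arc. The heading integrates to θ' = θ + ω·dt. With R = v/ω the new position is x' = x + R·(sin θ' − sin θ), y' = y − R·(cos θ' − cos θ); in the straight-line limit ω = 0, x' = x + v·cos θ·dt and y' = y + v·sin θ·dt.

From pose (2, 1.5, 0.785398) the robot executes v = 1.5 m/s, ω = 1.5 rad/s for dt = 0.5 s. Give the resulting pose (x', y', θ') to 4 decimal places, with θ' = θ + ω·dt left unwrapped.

θ' = 0.7854 + 1.5·0.5 = 1.5354
R = v/ω = 1.5/1.5 = 1.0000
x' = 2 + 1.0000·(sin 1.5354 − sin 0.7854) = 2.2923
y' = 1.5 − 1.0000·(cos 1.5354 − cos 0.7854) = 2.1717

(2.2923, 2.1717, 1.5354)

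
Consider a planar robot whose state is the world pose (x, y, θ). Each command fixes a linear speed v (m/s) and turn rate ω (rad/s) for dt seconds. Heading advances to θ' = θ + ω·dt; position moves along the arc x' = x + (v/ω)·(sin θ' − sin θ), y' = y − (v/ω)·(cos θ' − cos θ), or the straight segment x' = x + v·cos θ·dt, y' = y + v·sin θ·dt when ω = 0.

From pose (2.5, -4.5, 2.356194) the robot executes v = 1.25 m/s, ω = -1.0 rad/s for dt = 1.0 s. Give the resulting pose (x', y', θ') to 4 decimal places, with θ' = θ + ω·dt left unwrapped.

θ' = 2.3562 + -1.0·1.0 = 1.3562
R = v/ω = 1.25/-1.0 = -1.2500
x' = 2.5 + -1.2500·(sin 1.3562 − sin 2.3562) = 2.1626
y' = -4.5 − -1.2500·(cos 1.3562 − cos 2.3562) = -3.3499

(2.1626, -3.3499, 1.3562)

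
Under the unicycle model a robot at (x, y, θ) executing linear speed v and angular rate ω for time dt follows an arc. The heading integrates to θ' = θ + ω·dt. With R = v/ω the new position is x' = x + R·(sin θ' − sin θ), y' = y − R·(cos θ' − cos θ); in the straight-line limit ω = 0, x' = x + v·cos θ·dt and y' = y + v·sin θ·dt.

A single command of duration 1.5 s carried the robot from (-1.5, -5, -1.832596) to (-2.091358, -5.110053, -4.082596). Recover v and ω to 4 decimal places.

Δθ = -4.082596 − -1.832596 = -2.250000
ω = Δθ/dt = -2.250000/1.5 = -1.5000
R = Δx/(sin θ' − sin θ) = -0.3333
v = R·ω = -0.3333·-1.5000 = 0.5000

v = 0.5000, ω = -1.5000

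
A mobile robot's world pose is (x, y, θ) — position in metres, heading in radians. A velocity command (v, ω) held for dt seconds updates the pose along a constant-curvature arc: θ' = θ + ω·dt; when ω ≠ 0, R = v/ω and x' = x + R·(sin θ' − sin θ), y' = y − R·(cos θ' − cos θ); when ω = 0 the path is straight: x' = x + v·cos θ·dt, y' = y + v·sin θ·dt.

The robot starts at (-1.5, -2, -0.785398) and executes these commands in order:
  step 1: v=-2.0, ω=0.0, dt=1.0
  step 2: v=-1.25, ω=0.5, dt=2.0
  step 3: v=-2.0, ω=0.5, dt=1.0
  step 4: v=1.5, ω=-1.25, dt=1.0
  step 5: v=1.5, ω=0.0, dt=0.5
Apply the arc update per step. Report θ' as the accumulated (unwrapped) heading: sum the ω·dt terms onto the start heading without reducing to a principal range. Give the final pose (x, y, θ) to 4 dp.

(-4.9402, -1.0547, -0.5354)

step 1: θ'=-0.7854 (straight) → pose (-2.9142, -0.5858, -0.7854)
step 2: θ'=0.2146 (R=-2.5000) → pose (-5.2144, 0.0891, 0.2146)
step 3: θ'=0.7146 (R=-4.0000) → pose (-6.9838, -0.7977, 0.7146)
step 4: θ'=-0.5354 (R=-1.2000) → pose (-5.5852, -0.6721, -0.5354)
step 5: θ'=-0.5354 (straight) → pose (-4.9402, -1.0547, -0.5354)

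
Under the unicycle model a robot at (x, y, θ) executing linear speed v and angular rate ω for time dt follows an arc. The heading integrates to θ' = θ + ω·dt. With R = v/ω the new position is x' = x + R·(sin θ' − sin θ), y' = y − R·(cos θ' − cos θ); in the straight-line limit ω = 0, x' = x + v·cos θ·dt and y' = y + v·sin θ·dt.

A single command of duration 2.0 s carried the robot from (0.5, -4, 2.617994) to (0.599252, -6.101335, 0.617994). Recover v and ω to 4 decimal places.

v = -1.2500, ω = -1.0000

Δθ = 0.617994 − 2.617994 = -2.000000
ω = Δθ/dt = -2.000000/2.0 = -1.0000
R = −Δy/(cos θ' − cos θ) = 1.2500
v = R·ω = 1.2500·-1.0000 = -1.2500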